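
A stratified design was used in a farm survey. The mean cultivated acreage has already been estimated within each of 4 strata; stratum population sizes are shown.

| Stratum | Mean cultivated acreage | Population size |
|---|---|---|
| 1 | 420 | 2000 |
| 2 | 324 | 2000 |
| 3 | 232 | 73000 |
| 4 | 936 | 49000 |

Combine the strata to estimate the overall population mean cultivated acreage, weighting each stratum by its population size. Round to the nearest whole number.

Σ Nₕ·x̄ₕ = 420×2000 + 324×2000 + 232×73000 + 936×49000
  = 840000 + 648000 + 16936000 + 45864000 = 64288000
Σ Nₕ = 2000 + 2000 + 73000 + 49000 = 126000
Overall mean = 64288000 / 126000 = 510.22222

510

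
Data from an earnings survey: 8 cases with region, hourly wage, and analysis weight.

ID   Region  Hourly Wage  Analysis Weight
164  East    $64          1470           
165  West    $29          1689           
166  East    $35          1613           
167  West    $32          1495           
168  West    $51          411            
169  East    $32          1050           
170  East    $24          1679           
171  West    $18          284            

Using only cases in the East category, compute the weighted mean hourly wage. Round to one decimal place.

38.6

East rows: 164, 166, 169, 170
Weighted sum = 64×1470 + 35×1613 + 32×1050 + 24×1679
  = 224431
Sum of weights = 5812
Weighted mean = 224431 / 5812 = 38.615107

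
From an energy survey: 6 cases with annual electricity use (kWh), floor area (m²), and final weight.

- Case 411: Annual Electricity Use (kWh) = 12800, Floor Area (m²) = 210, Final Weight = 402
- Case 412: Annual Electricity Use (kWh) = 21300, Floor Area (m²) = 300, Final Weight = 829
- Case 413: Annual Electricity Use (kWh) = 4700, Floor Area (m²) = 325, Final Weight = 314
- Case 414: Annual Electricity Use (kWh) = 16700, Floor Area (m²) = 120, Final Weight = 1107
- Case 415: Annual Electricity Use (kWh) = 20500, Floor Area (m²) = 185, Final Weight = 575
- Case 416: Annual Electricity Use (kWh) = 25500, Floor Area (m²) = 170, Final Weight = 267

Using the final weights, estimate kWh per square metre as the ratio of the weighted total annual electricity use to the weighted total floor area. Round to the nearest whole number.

85

Σ wᵢ·y = 12800×402 + 21300×829 + 4700×314 + 16700×1107 + 20500×575 + 25500×267
  = 5145600 + 17657700 + 1475800 + 18486900 + 11787500 + 6808500 = 61362000
Σ wᵢ·x = 719775
Ratio = 61362000 / 719775 = 85.251641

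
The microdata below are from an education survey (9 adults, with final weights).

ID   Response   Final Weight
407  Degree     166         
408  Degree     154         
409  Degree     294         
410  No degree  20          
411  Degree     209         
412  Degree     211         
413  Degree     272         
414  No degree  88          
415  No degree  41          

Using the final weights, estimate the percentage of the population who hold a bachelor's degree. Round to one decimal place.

89.8

Sum of weights for 'Degree' = 166 + 154 + 294 + 209 + 211 + 272 = 1306
Total weight = 1455
Weighted proportion = 1306 / 1455 = 0.8975945 → 89.75945%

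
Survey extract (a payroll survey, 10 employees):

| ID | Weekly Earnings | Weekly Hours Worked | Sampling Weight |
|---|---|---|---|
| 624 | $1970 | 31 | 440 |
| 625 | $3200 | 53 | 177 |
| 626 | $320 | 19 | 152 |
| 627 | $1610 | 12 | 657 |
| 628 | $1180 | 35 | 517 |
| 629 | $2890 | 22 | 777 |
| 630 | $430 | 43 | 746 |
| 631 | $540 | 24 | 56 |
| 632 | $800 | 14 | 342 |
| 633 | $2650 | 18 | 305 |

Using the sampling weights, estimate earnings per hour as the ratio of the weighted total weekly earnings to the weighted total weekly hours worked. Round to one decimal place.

60.6

Σ wᵢ·y = 1970×440 + 3200×177 + 320×152 + 1610×657 + 1180×517 + 2890×777 + 430×746 + 540×56 + 800×342 + 2650×305
  = 866800 + 566400 + 48640 + 1057770 + 610060 + 2245530 + 320780 + 30240 + 273600 + 808250 = 6828070
Σ wᵢ·x = 31×440 + 53×177 + 19×152 + 12×657 + 35×517 + 22×777 + 43×746 + 24×56 + 14×342 + 18×305
  = 13640 + 9381 + 2888 + 7884 + 18095 + 17094 + 32078 + 1344 + 4788 + 5490 = 112682
Ratio = 6828070 / 112682 = 60.595925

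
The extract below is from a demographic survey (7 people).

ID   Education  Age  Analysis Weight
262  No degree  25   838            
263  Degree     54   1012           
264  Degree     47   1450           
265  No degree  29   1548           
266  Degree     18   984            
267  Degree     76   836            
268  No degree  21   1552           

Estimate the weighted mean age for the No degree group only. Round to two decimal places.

No degree rows: 262, 265, 268
Weighted sum = 25×838 + 29×1548 + 21×1552
  = 20950 + 44892 + 32592 = 98434
Sum of weights = 838 + 1548 + 1552 = 3938
Weighted mean = 98434 / 3938 = 24.995937

25.00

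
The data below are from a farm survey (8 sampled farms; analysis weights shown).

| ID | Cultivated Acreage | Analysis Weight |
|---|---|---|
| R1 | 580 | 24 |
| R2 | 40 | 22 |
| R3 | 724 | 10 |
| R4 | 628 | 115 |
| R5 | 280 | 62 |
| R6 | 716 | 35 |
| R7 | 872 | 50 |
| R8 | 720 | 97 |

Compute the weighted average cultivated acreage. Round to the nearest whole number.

603

Weighted sum = 580×24 + 40×22 + 724×10 + 628×115 + 280×62 + 716×35 + 872×50 + 720×97
  = 13920 + 880 + 7240 + 72220 + 17360 + 25060 + 43600 + 69840 = 250120
Sum of weights = 415
Weighted mean = 250120 / 415 = 602.6988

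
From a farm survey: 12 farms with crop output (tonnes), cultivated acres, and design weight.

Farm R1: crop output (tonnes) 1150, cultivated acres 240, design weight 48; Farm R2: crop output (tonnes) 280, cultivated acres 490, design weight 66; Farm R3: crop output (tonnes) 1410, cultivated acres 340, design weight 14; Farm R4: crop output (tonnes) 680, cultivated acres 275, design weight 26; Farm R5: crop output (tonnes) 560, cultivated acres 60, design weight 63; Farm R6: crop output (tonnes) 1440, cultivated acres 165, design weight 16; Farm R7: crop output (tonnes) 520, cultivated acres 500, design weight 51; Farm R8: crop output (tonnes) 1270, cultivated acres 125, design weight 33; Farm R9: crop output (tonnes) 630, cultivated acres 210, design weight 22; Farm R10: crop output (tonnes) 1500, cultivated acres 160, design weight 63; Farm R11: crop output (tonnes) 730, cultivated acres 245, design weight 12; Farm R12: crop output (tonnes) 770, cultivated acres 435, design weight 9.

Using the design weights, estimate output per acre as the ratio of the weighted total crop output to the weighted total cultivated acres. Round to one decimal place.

Σ wᵢ·y = 1150×48 + 280×66 + 1410×14 + 680×26 + 560×63 + 1440×16 + 520×51 + 1270×33 + 630×22 + 1500×63 + 730×12 + 770×9
  = 55200 + 18480 + 19740 + 17680 + 35280 + 23040 + 26520 + 41910 + 13860 + 94500 + 8760 + 6930 = 361900
Σ wᵢ·x = 240×48 + 490×66 + 340×14 + 275×26 + 60×63 + 165×16 + 500×51 + 125×33 + 210×22 + 160×63 + 245×12 + 435×9
  = 11520 + 32340 + 4760 + 7150 + 3780 + 2640 + 25500 + 4125 + 4620 + 10080 + 2940 + 3915 = 113370
Ratio = 361900 / 113370 = 3.1922025

3.2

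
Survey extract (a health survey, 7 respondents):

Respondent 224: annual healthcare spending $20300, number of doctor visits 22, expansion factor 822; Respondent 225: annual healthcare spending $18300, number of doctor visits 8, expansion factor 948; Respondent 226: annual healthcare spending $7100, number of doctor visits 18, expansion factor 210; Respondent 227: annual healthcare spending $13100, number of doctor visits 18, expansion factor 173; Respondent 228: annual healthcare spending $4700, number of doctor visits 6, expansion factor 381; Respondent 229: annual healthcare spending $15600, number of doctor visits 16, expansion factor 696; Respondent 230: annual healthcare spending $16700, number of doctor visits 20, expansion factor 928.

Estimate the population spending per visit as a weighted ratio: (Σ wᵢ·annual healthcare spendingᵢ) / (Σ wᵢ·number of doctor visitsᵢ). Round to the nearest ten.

1020

Σ wᵢ·y = 20300×822 + 18300×948 + 7100×210 + 13100×173 + 4700×381 + 15600×696 + 16700×928
  = 65938200
Σ wᵢ·x = 22×822 + 8×948 + 18×210 + 18×173 + 6×381 + 16×696 + 20×928
  = 18084 + 7584 + 3780 + 3114 + 2286 + 11136 + 18560 = 64544
Ratio = 65938200 / 64544 = 1021.6008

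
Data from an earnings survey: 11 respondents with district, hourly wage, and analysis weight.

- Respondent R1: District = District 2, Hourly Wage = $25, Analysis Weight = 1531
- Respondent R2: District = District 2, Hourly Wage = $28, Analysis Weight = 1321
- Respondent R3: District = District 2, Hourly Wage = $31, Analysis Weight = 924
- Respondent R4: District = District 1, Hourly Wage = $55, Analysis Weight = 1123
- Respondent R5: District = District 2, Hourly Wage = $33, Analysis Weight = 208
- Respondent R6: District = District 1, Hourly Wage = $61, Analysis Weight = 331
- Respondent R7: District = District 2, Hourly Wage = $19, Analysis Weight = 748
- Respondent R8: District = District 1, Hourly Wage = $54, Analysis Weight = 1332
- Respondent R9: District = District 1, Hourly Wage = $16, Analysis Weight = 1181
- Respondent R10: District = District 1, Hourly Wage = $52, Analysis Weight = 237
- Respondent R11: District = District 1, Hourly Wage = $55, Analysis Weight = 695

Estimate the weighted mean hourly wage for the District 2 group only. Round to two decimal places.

District 2 rows: R1, R2, R3, R5, R7
Weighted sum = 25×1531 + 28×1321 + 31×924 + 33×208 + 19×748
  = 38275 + 36988 + 28644 + 6864 + 14212 = 124983
Sum of weights = 4732
Weighted mean = 124983 / 4732 = 26.412299

26.41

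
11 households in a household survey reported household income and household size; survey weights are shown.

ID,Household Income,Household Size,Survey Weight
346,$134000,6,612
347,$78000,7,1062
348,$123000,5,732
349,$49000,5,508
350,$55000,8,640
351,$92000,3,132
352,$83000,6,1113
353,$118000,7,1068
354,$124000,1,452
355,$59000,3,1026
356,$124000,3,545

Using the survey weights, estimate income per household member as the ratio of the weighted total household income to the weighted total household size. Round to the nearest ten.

17320

Σ wᵢ·y = 134000×612 + 78000×1062 + 123000×732 + 49000×508 + 55000×640 + 92000×132 + 83000×1113 + 118000×1068 + 124000×452 + 59000×1026 + 124000×545
  = 82008000 + 82836000 + 90036000 + 24892000 + 35200000 + 12144000 + 92379000 + 126024000 + 56048000 + 60534000 + 67580000 = 729681000
Σ wᵢ·x = 6×612 + 7×1062 + 5×732 + 5×508 + 8×640 + 3×132 + 6×1113 + 7×1068 + 1×452 + 3×1026 + 3×545
  = 3672 + 7434 + 3660 + 2540 + 5120 + 396 + 6678 + 7476 + 452 + 3078 + 1635 = 42141
Ratio = 729681000 / 42141 = 17315.227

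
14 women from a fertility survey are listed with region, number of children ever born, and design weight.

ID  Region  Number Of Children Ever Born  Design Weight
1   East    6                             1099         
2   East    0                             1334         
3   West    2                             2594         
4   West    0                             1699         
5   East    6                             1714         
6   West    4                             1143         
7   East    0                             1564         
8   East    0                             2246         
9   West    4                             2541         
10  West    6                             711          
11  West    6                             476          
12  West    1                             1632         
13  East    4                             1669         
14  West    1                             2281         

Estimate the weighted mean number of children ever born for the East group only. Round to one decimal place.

2.4

East rows: 1, 2, 5, 7, 8, 13
Weighted sum = 23554
Sum of weights = 1099 + 1334 + 1714 + 1564 + 2246 + 1669 = 9626
Weighted mean = 23554 / 9626 = 2.4469146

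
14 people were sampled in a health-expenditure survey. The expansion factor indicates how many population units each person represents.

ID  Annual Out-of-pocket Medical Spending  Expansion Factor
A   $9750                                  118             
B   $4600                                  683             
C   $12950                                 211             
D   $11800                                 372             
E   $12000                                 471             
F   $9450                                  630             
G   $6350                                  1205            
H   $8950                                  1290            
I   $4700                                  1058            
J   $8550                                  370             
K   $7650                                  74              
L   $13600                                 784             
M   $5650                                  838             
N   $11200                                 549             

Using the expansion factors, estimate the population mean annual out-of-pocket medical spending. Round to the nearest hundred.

8400

Weighted sum = 72465200
Sum of weights = 8653
Weighted mean = 72465200 / 8653 = 8374.5753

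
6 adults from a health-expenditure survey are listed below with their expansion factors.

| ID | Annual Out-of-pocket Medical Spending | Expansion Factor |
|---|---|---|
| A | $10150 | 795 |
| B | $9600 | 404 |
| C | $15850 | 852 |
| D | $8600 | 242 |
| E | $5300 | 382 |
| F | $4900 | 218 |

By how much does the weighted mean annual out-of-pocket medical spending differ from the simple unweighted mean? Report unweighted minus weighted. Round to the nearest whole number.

Unweighted sum = 10150 + 9600 + 15850 + 8600 + 5300 + 4900 = 54400
Unweighted mean = 54400 / 6 = 9066.6667
Weighted sum = 10150×795 + 9600×404 + 15850×852 + 8600×242 + 5300×382 + 4900×218
  = 8069250 + 3878400 + 13504200 + 2081200 + 2024600 + 1068200 = 30625850
Sum of weights = 795 + 404 + 852 + 242 + 382 + 218 = 2893
Weighted mean = 30625850 / 2893 = 10586.191
Difference (unweighted minus weighted) = -1519.5241

-1520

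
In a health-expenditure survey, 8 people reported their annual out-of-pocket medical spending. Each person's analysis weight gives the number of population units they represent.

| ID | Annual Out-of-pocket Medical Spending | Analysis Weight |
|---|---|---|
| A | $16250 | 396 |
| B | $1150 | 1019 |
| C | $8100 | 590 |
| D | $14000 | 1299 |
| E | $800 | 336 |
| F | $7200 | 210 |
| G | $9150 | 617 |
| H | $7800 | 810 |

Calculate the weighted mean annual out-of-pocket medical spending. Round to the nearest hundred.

Weighted sum = 16250×396 + 1150×1019 + 8100×590 + 14000×1299 + 800×336 + 7200×210 + 9150×617 + 7800×810
  = 44316200
Sum of weights = 396 + 1019 + 590 + 1299 + 336 + 210 + 617 + 810 = 5277
Weighted mean = 44316200 / 5277 = 8397.9913

8400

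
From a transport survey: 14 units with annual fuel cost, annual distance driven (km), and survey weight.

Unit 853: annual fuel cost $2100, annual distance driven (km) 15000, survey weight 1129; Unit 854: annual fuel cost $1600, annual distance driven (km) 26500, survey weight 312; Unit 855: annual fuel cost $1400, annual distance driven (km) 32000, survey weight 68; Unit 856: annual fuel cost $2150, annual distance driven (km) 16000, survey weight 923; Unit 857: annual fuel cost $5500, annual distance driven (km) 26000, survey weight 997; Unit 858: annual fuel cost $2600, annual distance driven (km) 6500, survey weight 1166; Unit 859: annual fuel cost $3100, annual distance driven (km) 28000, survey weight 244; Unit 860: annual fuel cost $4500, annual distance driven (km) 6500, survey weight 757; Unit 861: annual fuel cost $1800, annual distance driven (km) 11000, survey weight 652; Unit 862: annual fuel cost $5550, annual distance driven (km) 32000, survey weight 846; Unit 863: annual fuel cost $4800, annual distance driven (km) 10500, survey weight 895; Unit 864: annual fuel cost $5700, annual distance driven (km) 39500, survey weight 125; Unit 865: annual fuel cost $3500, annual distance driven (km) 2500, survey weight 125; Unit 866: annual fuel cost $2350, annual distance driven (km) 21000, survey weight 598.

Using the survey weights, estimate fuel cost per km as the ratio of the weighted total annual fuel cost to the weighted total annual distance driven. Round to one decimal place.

0.2

Σ wᵢ·y = 30347950
Σ wᵢ·x = 148850000
Ratio = 30347950 / 148850000 = 0.20388277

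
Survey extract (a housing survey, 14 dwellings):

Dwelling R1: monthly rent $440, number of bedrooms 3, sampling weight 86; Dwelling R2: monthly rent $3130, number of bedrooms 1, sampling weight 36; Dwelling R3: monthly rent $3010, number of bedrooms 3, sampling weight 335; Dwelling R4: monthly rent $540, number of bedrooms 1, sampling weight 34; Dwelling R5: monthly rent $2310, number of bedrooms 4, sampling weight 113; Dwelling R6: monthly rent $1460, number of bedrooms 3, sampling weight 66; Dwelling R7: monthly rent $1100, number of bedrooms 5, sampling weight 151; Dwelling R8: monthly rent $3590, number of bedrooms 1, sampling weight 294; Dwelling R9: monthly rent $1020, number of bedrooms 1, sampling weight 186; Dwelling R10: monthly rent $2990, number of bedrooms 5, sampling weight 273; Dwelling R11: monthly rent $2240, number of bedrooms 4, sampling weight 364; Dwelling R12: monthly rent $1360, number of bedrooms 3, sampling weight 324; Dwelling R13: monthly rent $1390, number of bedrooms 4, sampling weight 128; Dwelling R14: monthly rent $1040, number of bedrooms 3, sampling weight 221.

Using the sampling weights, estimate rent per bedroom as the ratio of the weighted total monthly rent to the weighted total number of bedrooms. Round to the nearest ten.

660

Σ wᵢ·y = 5425930
Σ wᵢ·x = 8186
Ratio = 5425930 / 8186 = 662.83044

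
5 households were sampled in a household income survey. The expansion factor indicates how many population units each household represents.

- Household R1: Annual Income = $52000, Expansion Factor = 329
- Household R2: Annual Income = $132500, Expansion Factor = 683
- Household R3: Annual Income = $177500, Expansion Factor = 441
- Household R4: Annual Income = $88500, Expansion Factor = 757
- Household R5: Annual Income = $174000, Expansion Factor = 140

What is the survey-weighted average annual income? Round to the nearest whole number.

117973

Weighted sum = 52000×329 + 132500×683 + 177500×441 + 88500×757 + 174000×140
  = 17108000 + 90497500 + 78277500 + 66994500 + 24360000 = 277237500
Sum of weights = 329 + 683 + 441 + 757 + 140 = 2350
Weighted mean = 277237500 / 2350 = 117973.4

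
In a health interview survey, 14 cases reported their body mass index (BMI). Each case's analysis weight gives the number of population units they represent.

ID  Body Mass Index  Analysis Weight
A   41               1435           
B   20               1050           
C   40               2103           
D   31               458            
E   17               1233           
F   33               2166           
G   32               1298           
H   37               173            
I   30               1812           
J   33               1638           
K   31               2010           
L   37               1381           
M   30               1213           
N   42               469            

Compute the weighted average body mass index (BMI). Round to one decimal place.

Weighted sum = 596438
Sum of weights = 18439
Weighted mean = 596438 / 18439 = 32.346548

32.3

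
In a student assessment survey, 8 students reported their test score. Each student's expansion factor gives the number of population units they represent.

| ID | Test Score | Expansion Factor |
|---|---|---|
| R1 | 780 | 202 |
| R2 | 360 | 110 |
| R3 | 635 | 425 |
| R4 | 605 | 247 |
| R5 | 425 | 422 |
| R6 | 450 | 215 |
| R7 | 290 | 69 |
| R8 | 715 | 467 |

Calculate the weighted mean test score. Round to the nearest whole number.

578

Weighted sum = 780×202 + 360×110 + 635×425 + 605×247 + 425×422 + 450×215 + 290×69 + 715×467
  = 157560 + 39600 + 269875 + 149435 + 179350 + 96750 + 20010 + 333905 = 1246485
Sum of weights = 202 + 110 + 425 + 247 + 422 + 215 + 69 + 467 = 2157
Weighted mean = 1246485 / 2157 = 577.879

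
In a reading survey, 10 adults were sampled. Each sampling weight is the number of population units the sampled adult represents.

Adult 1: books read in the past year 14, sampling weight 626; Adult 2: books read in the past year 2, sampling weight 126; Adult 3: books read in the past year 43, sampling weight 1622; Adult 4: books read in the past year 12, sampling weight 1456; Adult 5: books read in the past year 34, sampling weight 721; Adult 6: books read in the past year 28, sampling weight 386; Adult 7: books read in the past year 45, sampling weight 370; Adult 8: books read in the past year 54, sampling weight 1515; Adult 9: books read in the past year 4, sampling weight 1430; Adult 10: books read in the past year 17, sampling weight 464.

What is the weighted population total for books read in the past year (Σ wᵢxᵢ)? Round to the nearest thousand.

244000

Weighted total = 243624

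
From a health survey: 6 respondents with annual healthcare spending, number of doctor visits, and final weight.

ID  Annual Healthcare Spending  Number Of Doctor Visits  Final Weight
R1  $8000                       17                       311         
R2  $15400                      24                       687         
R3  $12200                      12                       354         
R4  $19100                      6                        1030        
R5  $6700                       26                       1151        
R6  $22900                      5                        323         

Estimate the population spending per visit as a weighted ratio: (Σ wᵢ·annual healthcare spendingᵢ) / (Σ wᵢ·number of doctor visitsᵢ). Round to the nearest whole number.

818

Σ wᵢ·y = 8000×311 + 15400×687 + 12200×354 + 19100×1030 + 6700×1151 + 22900×323
  = 2488000 + 10579800 + 4318800 + 19673000 + 7711700 + 7396700 = 52168000
Σ wᵢ·x = 17×311 + 24×687 + 12×354 + 6×1030 + 26×1151 + 5×323
  = 5287 + 16488 + 4248 + 6180 + 29926 + 1615 = 63744
Ratio = 52168000 / 63744 = 818.39859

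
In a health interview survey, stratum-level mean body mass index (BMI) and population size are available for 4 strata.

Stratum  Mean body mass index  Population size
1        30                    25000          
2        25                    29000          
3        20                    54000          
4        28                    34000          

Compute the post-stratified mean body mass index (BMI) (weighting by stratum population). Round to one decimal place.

Σ Nₕ·x̄ₕ = 30×25000 + 25×29000 + 20×54000 + 28×34000
  = 750000 + 725000 + 1080000 + 952000 = 3507000
Σ Nₕ = 25000 + 29000 + 54000 + 34000 = 142000
Overall mean = 3507000 / 142000 = 24.697183

24.7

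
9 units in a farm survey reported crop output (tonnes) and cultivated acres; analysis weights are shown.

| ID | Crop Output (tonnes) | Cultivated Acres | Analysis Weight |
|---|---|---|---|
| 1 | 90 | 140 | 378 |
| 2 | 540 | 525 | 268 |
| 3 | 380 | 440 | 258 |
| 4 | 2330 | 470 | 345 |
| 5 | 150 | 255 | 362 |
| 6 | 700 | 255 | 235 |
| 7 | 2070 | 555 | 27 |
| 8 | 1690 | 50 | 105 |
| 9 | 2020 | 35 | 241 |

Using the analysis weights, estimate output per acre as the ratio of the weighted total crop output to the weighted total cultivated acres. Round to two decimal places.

Σ wᵢ·y = 90×378 + 540×268 + 380×258 + 2330×345 + 150×362 + 700×235 + 2070×27 + 1690×105 + 2020×241
  = 34020 + 144720 + 98040 + 803850 + 54300 + 164500 + 55890 + 177450 + 486820 = 2019590
Σ wᵢ·x = 650195
Ratio = 2019590 / 650195 = 3.1061297

3.11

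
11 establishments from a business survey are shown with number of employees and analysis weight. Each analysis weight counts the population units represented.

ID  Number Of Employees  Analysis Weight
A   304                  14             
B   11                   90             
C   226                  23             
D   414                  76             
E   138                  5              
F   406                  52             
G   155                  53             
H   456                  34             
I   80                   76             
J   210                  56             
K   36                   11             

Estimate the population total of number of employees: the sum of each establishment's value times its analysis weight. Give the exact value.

Weighted total = 304×14 + 11×90 + 226×23 + 414×76 + 138×5 + 406×52 + 155×53 + 456×34 + 80×76 + 210×56 + 36×11
  = 4256 + 990 + 5198 + 31464 + 690 + 21112 + 8215 + 15504 + 6080 + 11760 + 396 = 105665

105665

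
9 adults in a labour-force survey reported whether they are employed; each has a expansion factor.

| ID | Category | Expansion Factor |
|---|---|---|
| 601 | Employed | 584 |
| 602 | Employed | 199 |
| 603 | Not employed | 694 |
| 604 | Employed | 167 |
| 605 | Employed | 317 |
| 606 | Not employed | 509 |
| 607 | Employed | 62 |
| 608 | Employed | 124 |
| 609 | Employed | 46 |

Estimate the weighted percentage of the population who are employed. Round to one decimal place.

55.5

Sum of weights for 'Employed' = 584 + 199 + 167 + 317 + 62 + 124 + 46 = 1499
Total weight = 584 + 199 + 694 + 167 + 317 + 509 + 62 + 124 + 46 = 2702
Weighted proportion = 1499 / 2702 = 0.55477424 → 55.477424%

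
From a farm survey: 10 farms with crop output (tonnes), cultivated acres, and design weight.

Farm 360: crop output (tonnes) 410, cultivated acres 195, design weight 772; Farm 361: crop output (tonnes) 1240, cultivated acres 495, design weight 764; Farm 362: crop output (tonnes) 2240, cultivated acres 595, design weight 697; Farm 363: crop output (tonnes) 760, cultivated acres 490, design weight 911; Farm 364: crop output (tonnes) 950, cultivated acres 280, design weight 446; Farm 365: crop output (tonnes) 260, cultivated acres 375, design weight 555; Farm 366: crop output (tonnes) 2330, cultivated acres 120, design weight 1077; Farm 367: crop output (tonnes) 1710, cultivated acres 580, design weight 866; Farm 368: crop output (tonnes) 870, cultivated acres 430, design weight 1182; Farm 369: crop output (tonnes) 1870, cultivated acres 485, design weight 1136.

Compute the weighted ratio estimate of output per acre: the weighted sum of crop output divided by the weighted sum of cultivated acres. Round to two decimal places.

3.29

Σ wᵢ·y = 410×772 + 1240×764 + 2240×697 + 760×911 + 950×446 + 260×555 + 2330×1077 + 1710×866 + 870×1182 + 1870×1136
  = 316520 + 947360 + 1561280 + 692360 + 423700 + 144300 + 2509410 + 1480860 + 1028340 + 2124320 = 11228450
Σ wᵢ·x = 195×772 + 495×764 + 595×697 + 490×911 + 280×446 + 375×555 + 120×1077 + 580×866 + 430×1182 + 485×1136
  = 150540 + 378180 + 414715 + 446390 + 124880 + 208125 + 129240 + 502280 + 508260 + 550960 = 3413570
Ratio = 11228450 / 3413570 = 3.2893569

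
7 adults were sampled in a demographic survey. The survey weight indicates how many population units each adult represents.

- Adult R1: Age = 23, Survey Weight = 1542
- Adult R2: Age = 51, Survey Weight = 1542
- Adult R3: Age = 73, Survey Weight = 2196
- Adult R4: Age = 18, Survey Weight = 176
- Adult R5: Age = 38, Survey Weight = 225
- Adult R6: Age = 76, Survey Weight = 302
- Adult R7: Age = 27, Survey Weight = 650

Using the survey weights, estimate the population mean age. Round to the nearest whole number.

49

Weighted sum = 23×1542 + 51×1542 + 73×2196 + 18×176 + 38×225 + 76×302 + 27×650
  = 35466 + 78642 + 160308 + 3168 + 8550 + 22952 + 17550 = 326636
Sum of weights = 1542 + 1542 + 2196 + 176 + 225 + 302 + 650 = 6633
Weighted mean = 326636 / 6633 = 49.244083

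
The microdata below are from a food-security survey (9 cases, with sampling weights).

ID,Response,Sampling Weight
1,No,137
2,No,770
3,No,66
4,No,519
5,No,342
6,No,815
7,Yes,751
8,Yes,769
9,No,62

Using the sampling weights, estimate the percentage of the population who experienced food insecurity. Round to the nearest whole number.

36

Sum of weights for 'Yes' = 751 + 769 = 1520
Total weight = 4231
Weighted proportion = 1520 / 4231 = 0.35925313 → 35.925313%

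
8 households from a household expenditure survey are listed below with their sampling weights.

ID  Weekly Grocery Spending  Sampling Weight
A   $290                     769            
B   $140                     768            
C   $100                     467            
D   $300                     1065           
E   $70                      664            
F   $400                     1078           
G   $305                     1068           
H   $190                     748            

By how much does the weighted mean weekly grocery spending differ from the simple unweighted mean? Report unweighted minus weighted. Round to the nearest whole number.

-23

Unweighted sum = 1795
Unweighted mean = 1795 / 8 = 224.375
Weighted sum = 290×769 + 140×768 + 100×467 + 300×1065 + 70×664 + 400×1078 + 305×1068 + 190×748
  = 1642270
Sum of weights = 769 + 768 + 467 + 1065 + 664 + 1078 + 1068 + 748 = 6627
Weighted mean = 1642270 / 6627 = 247.815
Difference (unweighted minus weighted) = -23.439999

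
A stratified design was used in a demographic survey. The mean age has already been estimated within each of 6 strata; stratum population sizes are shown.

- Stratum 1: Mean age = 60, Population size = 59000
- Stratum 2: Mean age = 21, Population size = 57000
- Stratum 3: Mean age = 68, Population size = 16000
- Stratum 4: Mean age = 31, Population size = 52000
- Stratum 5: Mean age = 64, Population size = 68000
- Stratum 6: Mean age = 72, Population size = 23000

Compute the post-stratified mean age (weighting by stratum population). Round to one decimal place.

Σ Nₕ·x̄ₕ = 60×59000 + 21×57000 + 68×16000 + 31×52000 + 64×68000 + 72×23000
  = 3540000 + 1197000 + 1088000 + 1612000 + 4352000 + 1656000 = 13445000
Σ Nₕ = 59000 + 57000 + 16000 + 52000 + 68000 + 23000 = 275000
Overall mean = 13445000 / 275000 = 48.890909

48.9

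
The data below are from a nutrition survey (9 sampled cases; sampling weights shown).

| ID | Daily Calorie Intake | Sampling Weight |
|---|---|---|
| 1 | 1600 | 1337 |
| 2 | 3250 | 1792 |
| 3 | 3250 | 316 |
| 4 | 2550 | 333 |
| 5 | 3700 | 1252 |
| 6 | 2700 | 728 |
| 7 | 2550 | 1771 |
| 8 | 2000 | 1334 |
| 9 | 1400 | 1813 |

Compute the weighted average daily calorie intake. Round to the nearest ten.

Weighted sum = 1600×1337 + 3250×1792 + 3250×316 + 2550×333 + 3700×1252 + 2700×728 + 2550×1771 + 2000×1334 + 1400×1813
  = 2139200 + 5824000 + 1027000 + 849150 + 4632400 + 1965600 + 4516050 + 2668000 + 2538200 = 26159600
Sum of weights = 1337 + 1792 + 316 + 333 + 1252 + 728 + 1771 + 1334 + 1813 = 10676
Weighted mean = 26159600 / 10676 = 2450.3185

2450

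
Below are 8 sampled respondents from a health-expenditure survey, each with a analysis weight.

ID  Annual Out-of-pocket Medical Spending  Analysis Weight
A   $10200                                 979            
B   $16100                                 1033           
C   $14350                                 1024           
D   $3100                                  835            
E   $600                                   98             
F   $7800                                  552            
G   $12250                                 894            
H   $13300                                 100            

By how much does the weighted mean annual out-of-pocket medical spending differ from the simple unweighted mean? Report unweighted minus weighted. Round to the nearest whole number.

-1266

Unweighted sum = 10200 + 16100 + 14350 + 3100 + 600 + 7800 + 12250 + 13300 = 77700
Unweighted mean = 77700 / 8 = 9712.5
Weighted sum = 10200×979 + 16100×1033 + 14350×1024 + 3100×835 + 600×98 + 7800×552 + 12250×894 + 13300×100
  = 9985800 + 16631300 + 14694400 + 2588500 + 58800 + 4305600 + 10951500 + 1330000 = 60545900
Sum of weights = 979 + 1033 + 1024 + 835 + 98 + 552 + 894 + 100 = 5515
Weighted mean = 60545900 / 5515 = 10978.404
Difference (unweighted minus weighted) = -1265.9044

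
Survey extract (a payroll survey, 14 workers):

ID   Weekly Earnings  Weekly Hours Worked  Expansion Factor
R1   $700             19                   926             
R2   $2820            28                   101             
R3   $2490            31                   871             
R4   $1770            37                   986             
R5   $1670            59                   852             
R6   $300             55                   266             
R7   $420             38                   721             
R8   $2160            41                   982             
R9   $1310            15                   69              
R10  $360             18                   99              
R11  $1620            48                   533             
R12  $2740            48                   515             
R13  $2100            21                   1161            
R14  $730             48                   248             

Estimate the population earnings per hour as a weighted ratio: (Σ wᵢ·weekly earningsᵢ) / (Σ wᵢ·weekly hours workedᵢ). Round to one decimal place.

Σ wᵢ·y = 13793340
Σ wᵢ·x = 305869
Ratio = 13793340 / 305869 = 45.09558

45.1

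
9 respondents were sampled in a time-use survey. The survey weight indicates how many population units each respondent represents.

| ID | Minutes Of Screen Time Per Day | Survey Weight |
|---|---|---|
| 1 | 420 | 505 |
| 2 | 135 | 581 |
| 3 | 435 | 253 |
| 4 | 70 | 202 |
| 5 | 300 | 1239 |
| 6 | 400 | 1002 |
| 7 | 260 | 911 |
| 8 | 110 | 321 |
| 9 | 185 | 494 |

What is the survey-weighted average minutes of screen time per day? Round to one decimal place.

Weighted sum = 1550790
Sum of weights = 505 + 581 + 253 + 202 + 1239 + 1002 + 911 + 321 + 494 = 5508
Weighted mean = 1550790 / 5508 = 281.55229

281.6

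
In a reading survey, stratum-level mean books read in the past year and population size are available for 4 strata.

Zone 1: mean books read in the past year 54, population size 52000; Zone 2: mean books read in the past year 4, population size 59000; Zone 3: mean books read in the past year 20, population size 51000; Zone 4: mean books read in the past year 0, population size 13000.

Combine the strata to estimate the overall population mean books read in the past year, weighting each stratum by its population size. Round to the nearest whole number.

23

Σ Nₕ·x̄ₕ = 54×52000 + 4×59000 + 20×51000 + 0×13000
  = 2808000 + 236000 + 1020000 + 0 = 4064000
Σ Nₕ = 52000 + 59000 + 51000 + 13000 = 175000
Overall mean = 4064000 / 175000 = 23.222857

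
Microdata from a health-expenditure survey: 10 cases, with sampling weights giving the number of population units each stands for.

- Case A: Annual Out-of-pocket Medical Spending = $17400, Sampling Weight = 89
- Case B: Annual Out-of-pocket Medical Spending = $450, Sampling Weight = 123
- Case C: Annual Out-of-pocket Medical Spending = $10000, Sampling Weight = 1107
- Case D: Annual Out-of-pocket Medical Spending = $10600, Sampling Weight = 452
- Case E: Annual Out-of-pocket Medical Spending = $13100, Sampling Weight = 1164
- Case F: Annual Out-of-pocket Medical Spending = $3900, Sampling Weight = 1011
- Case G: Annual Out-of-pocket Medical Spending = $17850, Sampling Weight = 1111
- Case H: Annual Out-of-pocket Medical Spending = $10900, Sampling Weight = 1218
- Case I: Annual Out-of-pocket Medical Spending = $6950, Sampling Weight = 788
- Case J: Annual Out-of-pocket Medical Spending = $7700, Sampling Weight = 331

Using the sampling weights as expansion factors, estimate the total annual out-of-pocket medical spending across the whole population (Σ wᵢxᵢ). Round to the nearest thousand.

77789000

Weighted total = 17400×89 + 450×123 + 10000×1107 + 10600×452 + 13100×1164 + 3900×1011 + 17850×1111 + 10900×1218 + 6950×788 + 7700×331
  = 1548600 + 55350 + 11070000 + 4791200 + 15248400 + 3942900 + 19831350 + 13276200 + 5476600 + 2548700 = 77789300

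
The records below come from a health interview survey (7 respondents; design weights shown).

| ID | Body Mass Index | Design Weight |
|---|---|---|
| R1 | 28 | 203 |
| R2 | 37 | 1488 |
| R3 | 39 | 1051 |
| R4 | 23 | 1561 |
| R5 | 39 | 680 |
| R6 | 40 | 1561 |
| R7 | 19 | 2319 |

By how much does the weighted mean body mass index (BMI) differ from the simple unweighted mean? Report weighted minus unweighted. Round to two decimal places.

-1.61

Unweighted sum = 28 + 37 + 39 + 23 + 39 + 40 + 19 = 225
Unweighted mean = 225 / 7 = 32.142857
Weighted sum = 28×203 + 37×1488 + 39×1051 + 23×1561 + 39×680 + 40×1561 + 19×2319
  = 270653
Sum of weights = 203 + 1488 + 1051 + 1561 + 680 + 1561 + 2319 = 8863
Weighted mean = 270653 / 8863 = 30.537403
Difference (weighted minus unweighted) = -1.6054545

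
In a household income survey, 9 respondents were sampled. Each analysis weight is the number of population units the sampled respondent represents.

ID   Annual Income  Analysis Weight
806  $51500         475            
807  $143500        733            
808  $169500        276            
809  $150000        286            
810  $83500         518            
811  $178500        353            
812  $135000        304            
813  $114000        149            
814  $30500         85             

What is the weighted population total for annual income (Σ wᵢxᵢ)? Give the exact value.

Weighted total = 51500×475 + 143500×733 + 169500×276 + 150000×286 + 83500×518 + 178500×353 + 135000×304 + 114000×149 + 30500×85
  = 24462500 + 105185500 + 46782000 + 42900000 + 43253000 + 63010500 + 41040000 + 16986000 + 2592500 = 386212000

386212000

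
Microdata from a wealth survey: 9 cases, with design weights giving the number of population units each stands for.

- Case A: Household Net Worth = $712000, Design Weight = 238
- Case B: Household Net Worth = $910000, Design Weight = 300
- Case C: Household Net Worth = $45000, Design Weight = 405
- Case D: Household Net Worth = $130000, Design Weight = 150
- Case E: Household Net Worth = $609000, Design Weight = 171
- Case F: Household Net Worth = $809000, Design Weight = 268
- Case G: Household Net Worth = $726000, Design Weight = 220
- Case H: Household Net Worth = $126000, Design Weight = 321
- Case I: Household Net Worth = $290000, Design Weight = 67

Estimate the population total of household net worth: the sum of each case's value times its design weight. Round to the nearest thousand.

Weighted total = 712000×238 + 910000×300 + 45000×405 + 130000×150 + 609000×171 + 809000×268 + 726000×220 + 126000×321 + 290000×67
  = 1020728000

1020728000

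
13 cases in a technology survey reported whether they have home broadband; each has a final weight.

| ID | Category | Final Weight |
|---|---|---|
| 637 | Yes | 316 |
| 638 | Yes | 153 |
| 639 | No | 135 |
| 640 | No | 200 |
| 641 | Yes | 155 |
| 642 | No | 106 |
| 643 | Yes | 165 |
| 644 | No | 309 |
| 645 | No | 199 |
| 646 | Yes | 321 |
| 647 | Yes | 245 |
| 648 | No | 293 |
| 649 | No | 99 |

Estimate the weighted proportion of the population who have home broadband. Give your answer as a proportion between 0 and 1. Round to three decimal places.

0.503

Sum of weights for 'Yes' = 316 + 153 + 155 + 165 + 321 + 245 = 1355
Total weight = 2696
Weighted proportion = 1355 / 2696 = 0.50259644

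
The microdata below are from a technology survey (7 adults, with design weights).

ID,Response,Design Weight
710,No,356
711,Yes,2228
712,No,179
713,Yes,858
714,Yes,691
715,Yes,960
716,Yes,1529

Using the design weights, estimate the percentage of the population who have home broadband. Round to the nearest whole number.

92

Sum of weights for 'Yes' = 2228 + 858 + 691 + 960 + 1529 = 6266
Total weight = 6801
Weighted proportion = 6266 / 6801 = 0.9213351 → 92.13351%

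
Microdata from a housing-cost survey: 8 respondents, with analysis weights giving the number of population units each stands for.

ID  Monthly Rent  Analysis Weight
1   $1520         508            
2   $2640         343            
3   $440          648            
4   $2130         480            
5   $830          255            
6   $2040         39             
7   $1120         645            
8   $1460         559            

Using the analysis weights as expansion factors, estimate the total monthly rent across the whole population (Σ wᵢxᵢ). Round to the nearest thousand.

4815000

Weighted total = 1520×508 + 2640×343 + 440×648 + 2130×480 + 830×255 + 2040×39 + 1120×645 + 1460×559
  = 772160 + 905520 + 285120 + 1022400 + 211650 + 79560 + 722400 + 816140 = 4814950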